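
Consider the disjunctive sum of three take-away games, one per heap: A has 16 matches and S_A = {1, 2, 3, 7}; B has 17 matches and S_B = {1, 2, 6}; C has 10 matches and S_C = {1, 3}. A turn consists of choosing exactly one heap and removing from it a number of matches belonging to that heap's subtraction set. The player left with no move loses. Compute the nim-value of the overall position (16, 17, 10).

0

Heap A, S = {1, 2, 3, 7}:
n :  0  1  2  3  4  5  6  7  8  9 10 11 12 13 14 15 16
G :  0  1  2  3  0  1  2  3  0  1  2  3  0  1  2  3  0
G_A(16) = 0.
Heap B, S = {1, 2, 6}:
n :  0  1  2  3  4  5  6  7  8  9 10 11 12 13 14 15 16 17
G :  0  1  2  0  1  2  3  0  1  2  0  1  2  3  0  1  2  0
G_B(17) = 0.
Heap C, S = {1, 3}:
G(0) = 0
G(1) = mex{0} = 1
G(2) = mex{1} = 0
G(3) = mex{0,0} = 1
G(4) = mex{1,1} = 0
G(5) = mex{0,0} = 1
G(6) = mex{1,1} = 0
G(7) = mex{0,0} = 1
G(8) = mex{1,1} = 0
G(9) = mex{0,0} = 1
G(10) = mex{1,1} = 0
G_C(10) = 0.
Combined Grundy value = 0 ⊕ 0 ⊕ 0 = 0.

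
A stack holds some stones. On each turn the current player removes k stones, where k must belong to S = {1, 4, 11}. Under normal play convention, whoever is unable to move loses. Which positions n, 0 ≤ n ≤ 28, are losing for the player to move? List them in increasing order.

G(0) = 0
G(1) = mex{0} = 1
G(2) = mex{1} = 0
G(3) = mex{0} = 1
G(4) = mex{1,0} = 2
G(5) = mex{2,1} = 0
G(6) = mex{0,0} = 1
G(7) = mex{1,1} = 0
G(8) = mex{0,2} = 1
G(9) = mex{1,0} = 2
G(10) = mex{2,1} = 0
G(11) = mex{0,0,0} = 1
G(12) = mex{1,1,1} = 0
G(13) = mex{0,2,0} = 1
G(14) = mex{1,0,1} = 2
G(15) = mex{2,1,2} = 0
G(16) = mex{0,0,0} = 1
G(17) = mex{1,1,1} = 0
G(18) = mex{0,2,0} = 1
G(19) = mex{1,0,1} = 2
G(20) = mex{2,1,2} = 0
G(21) = mex{0,0,0} = 1
G(22) = mex{1,1,1} = 0
G(23) = mex{0,2,0} = 1
G(24) = mex{1,0,1} = 2
G(25) = mex{2,1,2} = 0
G(26) = mex{0,0,0} = 1
G(27) = mex{1,1,1} = 0
G(28) = mex{0,2,0} = 1
P-positions are exactly the n with G(n) = 0.

0, 2, 5, 7, 10, 12, 15, 17, 20, 22, 25, 27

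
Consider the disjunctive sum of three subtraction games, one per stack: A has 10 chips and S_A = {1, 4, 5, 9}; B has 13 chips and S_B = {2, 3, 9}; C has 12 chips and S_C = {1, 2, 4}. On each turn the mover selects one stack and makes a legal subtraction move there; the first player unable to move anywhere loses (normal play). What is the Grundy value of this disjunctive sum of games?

Stack A, S = {1, 4, 5, 9}:
n :  0  1  2  3  4  5  6  7  8  9 10
G :  0  1  0  1  2  3  2  3  0  1  0
G_A(10) = 0.
Stack B, S = {2, 3, 9}:
n :  0  1  2  3  4  5  6  7  8  9 10 11 12 13
G :  0  0  1  1  2  0  0  1  1  2  2  0  0  1
G_B(13) = 1.
Stack C, S = {1, 2, 4}:
G(0) = 0
G(1) = mex{0} = 1
G(2) = mex{1,0} = 2
G(3) = mex{2,1} = 0
G(4) = mex{0,2,0} = 1
G(5) = mex{1,0,1} = 2
G(6) = mex{2,1,2} = 0
G(7) = mex{0,2,0} = 1
G(8) = mex{1,0,1} = 2
G(9) = mex{2,1,2} = 0
G(10) = mex{0,2,0} = 1
G(11) = mex{1,0,1} = 2
G(12) = mex{2,1,2} = 0
G_C(12) = 0.
Combined Grundy value = 0 ⊕ 1 ⊕ 0 = 1.

1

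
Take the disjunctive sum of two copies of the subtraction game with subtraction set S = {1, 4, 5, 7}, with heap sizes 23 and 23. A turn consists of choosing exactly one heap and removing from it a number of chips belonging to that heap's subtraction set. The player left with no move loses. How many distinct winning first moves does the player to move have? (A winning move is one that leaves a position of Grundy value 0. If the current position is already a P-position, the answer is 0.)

0

All heaps use S = {1, 4, 5, 7}:
G(0) = 0
G(1) = mex{0} = 1
G(2) = mex{1} = 0
G(3) = mex{0} = 1
G(4) = mex{1,0} = 2
G(5) = mex{2,1,0} = 3
G(6) = mex{3,0,1} = 2
G(7) = mex{2,1,0,0} = 3
G(8) = mex{3,2,1,1} = 0
G(9) = mex{0,3,2,0} = 1
G(10) = mex{1,2,3,1} = 0
G(11) = mex{0,3,2,2} = 1
G(12) = mex{1,0,3,3} = 2
G(13) = mex{2,1,0,2} = 3
G(14) = mex{3,0,1,3} = 2
G(15) = mex{2,1,0,0} = 3
G(16) = mex{3,2,1,1} = 0
G(17) = mex{0,3,2,0} = 1
G(18) = mex{1,2,3,1} = 0
G(19) = mex{0,3,2,2} = 1
G(20) = mex{1,0,3,3} = 2
G(21) = mex{2,1,0,2} = 3
G(22) = mex{3,0,1,3} = 2
G(23) = mex{2,1,0,0} = 3
Heap A: G(23) = 3.
Heap B: G(23) = 3.
Combined Grundy value = 3 ⊕ 3 = 0.
A winning move leaves total XOR = 0, i.e. changes one component's Grundy value g to g ⊕ X where X is the current total.
Heap A: target g' = 3⊕0 = 3, but every legal move changes the Grundy value (mex property), so 0 moves.
Heap B: target g' = 3⊕0 = 3, but every legal move changes the Grundy value (mex property), so 0 moves.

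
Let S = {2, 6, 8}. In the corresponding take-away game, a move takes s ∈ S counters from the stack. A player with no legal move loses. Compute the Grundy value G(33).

G(0) = 0
G(1) = mex{} = 0
G(2) = mex{0} = 1
G(3) = mex{0} = 1
G(4) = mex{1} = 0
G(5) = mex{1} = 0
G(6) = mex{0,0} = 1
G(7) = mex{0,0} = 1
G(8) = mex{1,1,0} = 2
G(9) = mex{1,1,0} = 2
G(10) = mex{2,0,1} = 3
G(11) = mex{2,0,1} = 3
G(12) = mex{3,1,0} = 2
G(13) = mex{3,1,0} = 2
G(14) = mex{2,2,1} = 0
G(15) = mex{2,2,1} = 0
G(16) = mex{0,3,2} = 1
G(17) = mex{0,3,2} = 1
G(18) = mex{1,2,3} = 0
G(19) = mex{1,2,3} = 0
G(20) = mex{0,0,2} = 1
G(21) = mex{0,0,2} = 1
G(22) = mex{1,1,0} = 2
G(23) = mex{1,1,0} = 2
G(24) = mex{2,0,1} = 3
G(25) = mex{2,0,1} = 3
G(26) = mex{3,1,0} = 2
G(27) = mex{3,1,0} = 2
G(28) = mex{2,2,1} = 0
G(29) = mex{2,2,1} = 0
G(30) = mex{0,3,2} = 1
G(31) = mex{0,3,2} = 1
G(32) = mex{1,2,3} = 0
G(33) = mex{1,2,3} = 0

0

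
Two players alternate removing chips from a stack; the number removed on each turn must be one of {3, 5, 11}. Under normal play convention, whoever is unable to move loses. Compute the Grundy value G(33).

0

G(0) = 0
G(1) = mex{} = 0
G(2) = mex{} = 0
G(3) = mex{0} = 1
G(4) = mex{0} = 1
G(5) = mex{0,0} = 1
G(6) = mex{1,0} = 2
G(7) = mex{1,0} = 2
G(8) = mex{1,1} = 0
G(9) = mex{2,1} = 0
G(10) = mex{2,1} = 0
G(11) = mex{0,2,0} = 1
G(12) = mex{0,2,0} = 1
G(13) = mex{0,0,0} = 1
G(14) = mex{1,0,1} = 2
G(15) = mex{1,0,1} = 2
G(16) = mex{1,1,1} = 0
G(17) = mex{2,1,2} = 0
G(18) = mex{2,1,2} = 0
G(19) = mex{0,2,0} = 1
G(20) = mex{0,2,0} = 1
G(21) = mex{0,0,0} = 1
G(22) = mex{1,0,1} = 2
G(23) = mex{1,0,1} = 2
G(24) = mex{1,1,1} = 0
G(25) = mex{2,1,2} = 0
G(26) = mex{2,1,2} = 0
G(27) = mex{0,2,0} = 1
G(28) = mex{0,2,0} = 1
G(29) = mex{0,0,0} = 1
G(30) = mex{1,0,1} = 2
G(31) = mex{1,0,1} = 2
G(32) = mex{1,1,1} = 0
G(33) = mex{2,1,2} = 0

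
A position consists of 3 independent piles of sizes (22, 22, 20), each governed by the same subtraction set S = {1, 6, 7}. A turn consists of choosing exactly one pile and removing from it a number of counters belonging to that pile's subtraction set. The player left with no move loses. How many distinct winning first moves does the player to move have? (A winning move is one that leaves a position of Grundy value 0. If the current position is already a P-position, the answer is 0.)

3

All piles use S = {1, 6, 7}:
G(0) = 0
G(1) = mex{0} = 1
G(2) = mex{1} = 0
G(3) = mex{0} = 1
G(4) = mex{1} = 0
G(5) = mex{0} = 1
G(6) = mex{1,0} = 2
G(7) = mex{2,1,0} = 3
G(8) = mex{3,0,1} = 2
G(9) = mex{2,1,0} = 3
G(10) = mex{3,0,1} = 2
G(11) = mex{2,1,0} = 3
G(12) = mex{3,2,1} = 0
G(13) = mex{0,3,2} = 1
G(14) = mex{1,2,3} = 0
G(15) = mex{0,3,2} = 1
G(16) = mex{1,2,3} = 0
G(17) = mex{0,3,2} = 1
G(18) = mex{1,0,3} = 2
G(19) = mex{2,1,0} = 3
G(20) = mex{3,0,1} = 2
G(21) = mex{2,1,0} = 3
G(22) = mex{3,0,1} = 2
Pile A: G(22) = 2.
Pile B: G(22) = 2.
Pile C: G(20) = 2.
Combined Grundy value = 2 ⊕ 2 ⊕ 2 = 2.
A winning move leaves total XOR = 0, i.e. changes one component's Grundy value g to g ⊕ X where X is the current total.
Pile A: need g' = 2⊕2 = 0. Options: 22−1→G=3, 22−6→G=0, 22−7→G=1. Hits: 1.
Pile B: need g' = 2⊕2 = 0. Options: 22−1→G=3, 22−6→G=0, 22−7→G=1. Hits: 1.
Pile C: need g' = 2⊕2 = 0. Options: 20−1→G=3, 20−6→G=0, 20−7→G=1. Hits: 1.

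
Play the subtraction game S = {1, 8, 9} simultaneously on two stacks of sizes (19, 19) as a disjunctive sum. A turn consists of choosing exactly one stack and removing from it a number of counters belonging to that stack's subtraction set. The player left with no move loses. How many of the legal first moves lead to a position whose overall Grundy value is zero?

0

All stacks use S = {1, 8, 9}:
n :  0  1  2  3  4  5  6  7  8  9 10 11 12 13 14 15 16 17 18 19
G :  0  1  0  1  0  1  0  1  2  3  2  3  2  3  2  3  0  1  0  1
Stack A: G(19) = 1.
Stack B: G(19) = 1.
Combined Grundy value = 1 ⊕ 1 = 0.
A winning move leaves total XOR = 0, i.e. changes one component's Grundy value g to g ⊕ X where X is the current total.
Stack A: target g' = 1⊕0 = 1, but every legal move changes the Grundy value (mex property), so 0 moves.
Stack B: target g' = 1⊕0 = 1, but every legal move changes the Grundy value (mex property), so 0 moves.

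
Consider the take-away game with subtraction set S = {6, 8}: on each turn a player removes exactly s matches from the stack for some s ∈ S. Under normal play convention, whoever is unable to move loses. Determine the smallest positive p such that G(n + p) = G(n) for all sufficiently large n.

14

n :  0  1  2  3  4  5  6  7  8  9 10 11 12 13 14 15 16 17 18 19 20 21 22 23 24 25 26 27 28 29
G :  0  0  0  0  0  0  1  1  1  1  1  1  2  2  0  0  0  0  0  0  1  1  1  1  1  1  2  2  0  0
G(n+14) = G(n) holds for n = 0,…,7 (a full window of length max(S) = 8), so the sequence is purely periodic with period 14.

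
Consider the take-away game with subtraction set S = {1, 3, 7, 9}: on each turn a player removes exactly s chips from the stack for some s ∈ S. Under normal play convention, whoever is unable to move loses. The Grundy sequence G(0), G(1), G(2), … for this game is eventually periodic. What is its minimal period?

2

G(0) = 0
G(1) = mex{0} = 1
G(2) = mex{1} = 0
G(3) = mex{0,0} = 1
G(4) = mex{1,1} = 0
G(5) = mex{0,0} = 1
G(6) = mex{1,1} = 0
G(7) = mex{0,0,0} = 1
G(8) = mex{1,1,1} = 0
G(9) = mex{0,0,0,0} = 1
G(10) = mex{1,1,1,1} = 0
G(11) = mex{0,0,0,0} = 1
G(12) = mex{1,1,1,1} = 0
G(13) = mex{0,0,0,0} = 1
G(14) = mex{1,1,1,1} = 0
G(n+2) = G(n) holds for n = 0,…,8 (a full window of length max(S) = 9), so the sequence is purely periodic with period 2.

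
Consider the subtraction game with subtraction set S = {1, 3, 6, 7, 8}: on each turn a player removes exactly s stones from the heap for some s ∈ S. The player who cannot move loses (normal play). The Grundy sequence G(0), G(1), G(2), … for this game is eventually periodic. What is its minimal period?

n :  0  1  2  3  4  5  6  7  8  9 10 11 12 13 14 15 16 17 18 19 20 21 22 23 24 25 26 27
G :  0  1  0  1  0  1  2  3  2  3  2  3  4  0  1  0  1  0  1  2  3  2  3  2  3  4  0  1
G(n+13) = G(n) holds for n = 0,…,7 (a full window of length max(S) = 8), so the sequence is purely periodic with period 13.

13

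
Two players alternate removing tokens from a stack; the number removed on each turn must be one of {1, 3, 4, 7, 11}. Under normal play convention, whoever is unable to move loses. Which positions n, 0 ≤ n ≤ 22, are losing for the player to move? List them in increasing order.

G(0) = 0
G(1) = mex{0} = 1
G(2) = mex{1} = 0
G(3) = mex{0,0} = 1
G(4) = mex{1,1,0} = 2
G(5) = mex{2,0,1} = 3
G(6) = mex{3,1,0} = 2
G(7) = mex{2,2,1,0} = 3
G(8) = mex{3,3,2,1} = 0
G(9) = mex{0,2,3,0} = 1
G(10) = mex{1,3,2,1} = 0
G(11) = mex{0,0,3,2,0} = 1
G(12) = mex{1,1,0,3,1} = 2
G(13) = mex{2,0,1,2,0} = 3
G(14) = mex{3,1,0,3,1} = 2
G(15) = mex{2,2,1,0,2} = 3
G(16) = mex{3,3,2,1,3} = 0
G(17) = mex{0,2,3,0,2} = 1
G(18) = mex{1,3,2,1,3} = 0
G(19) = mex{0,0,3,2,0} = 1
G(20) = mex{1,1,0,3,1} = 2
G(21) = mex{2,0,1,2,0} = 3
G(22) = mex{3,1,0,3,1} = 2
P-positions are exactly the n with G(n) = 0.

0, 2, 8, 10, 16, 18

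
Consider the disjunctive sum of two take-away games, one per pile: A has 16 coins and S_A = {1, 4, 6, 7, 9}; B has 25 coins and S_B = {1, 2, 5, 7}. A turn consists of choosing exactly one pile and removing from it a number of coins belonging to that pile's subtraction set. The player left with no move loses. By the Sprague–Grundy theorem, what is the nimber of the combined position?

0

Pile A, S = {1, 4, 6, 7, 9}:
G(0) = 0
G(1) = mex{0} = 1
G(2) = mex{1} = 0
G(3) = mex{0} = 1
G(4) = mex{1,0} = 2
G(5) = mex{2,1} = 0
G(6) = mex{0,0,0} = 1
G(7) = mex{1,1,1,0} = 2
G(8) = mex{2,2,0,1} = 3
G(9) = mex{3,0,1,0,0} = 2
G(10) = mex{2,1,2,1,1} = 0
G(11) = mex{0,2,0,2,0} = 1
G(12) = mex{1,3,1,0,1} = 2
G(13) = mex{2,2,2,1,2} = 0
G(14) = mex{0,0,3,2,0} = 1
G(15) = mex{1,1,2,3,1} = 0
G(16) = mex{0,2,0,2,2} = 1
G_A(16) = 1.
Pile B, S = {1, 2, 5, 7}:
n :  0  1  2  3  4  5  6  7  8  9 10 11 12 13 14 15 16 17 18 19 20 21 22 23 24 25
G :  0  1  2  0  1  2  0  1  2  0  1  2  0  1  2  0  1  2  0  1  2  0  1  2  0  1
G_B(25) = 1.
Combined Grundy value = 1 ⊕ 1 = 0.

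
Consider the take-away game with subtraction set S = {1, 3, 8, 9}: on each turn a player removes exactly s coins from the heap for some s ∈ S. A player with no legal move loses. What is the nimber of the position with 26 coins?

n :  0  1  2  3  4  5  6  7  8  9 10 11 12 13 14 15 16 17 18 19 20 21 22 23 24 25 26
G :  0  1  0  1  0  1  0  1  2  3  2  3  2  3  2  3  0  1  0  1  0  1  0  1  2  3  2

2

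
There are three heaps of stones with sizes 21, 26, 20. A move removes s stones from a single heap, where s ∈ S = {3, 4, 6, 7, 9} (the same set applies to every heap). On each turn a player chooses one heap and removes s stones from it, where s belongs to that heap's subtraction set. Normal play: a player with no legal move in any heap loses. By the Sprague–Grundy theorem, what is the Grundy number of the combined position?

All heaps use S = {3, 4, 6, 7, 9}:
n :  0  1  2  3  4  5  6  7  8  9 10 11 12 13 14 15 16 17 18 19 20 21 22 23 24 25 26
G :  0  0  0  1  1  1  2  2  2  3  3  3  0  0  0  1  1  1  2  2  2  3  3  3  0  0  0
Heap A: G(21) = 3.
Heap B: G(26) = 0.
Heap C: G(20) = 2.
Combined Grundy value = 3 ⊕ 0 ⊕ 2 = 1.

1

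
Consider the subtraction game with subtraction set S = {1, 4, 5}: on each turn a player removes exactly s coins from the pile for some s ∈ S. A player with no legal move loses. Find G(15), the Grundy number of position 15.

G(0) = 0
G(1) = mex{0} = 1
G(2) = mex{1} = 0
G(3) = mex{0} = 1
G(4) = mex{1,0} = 2
G(5) = mex{2,1,0} = 3
G(6) = mex{3,0,1} = 2
G(7) = mex{2,1,0} = 3
G(8) = mex{3,2,1} = 0
G(9) = mex{0,3,2} = 1
G(10) = mex{1,2,3} = 0
G(11) = mex{0,3,2} = 1
G(12) = mex{1,0,3} = 2
G(13) = mex{2,1,0} = 3
G(14) = mex{3,0,1} = 2
G(15) = mex{2,1,0} = 3

3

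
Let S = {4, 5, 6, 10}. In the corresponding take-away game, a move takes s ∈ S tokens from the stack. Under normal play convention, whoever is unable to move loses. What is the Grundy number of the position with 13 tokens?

3

n :  0  1  2  3  4  5  6  7  8  9 10 11 12 13
G :  0  0  0  0  1  1  1  1  2  2  2  2  3  3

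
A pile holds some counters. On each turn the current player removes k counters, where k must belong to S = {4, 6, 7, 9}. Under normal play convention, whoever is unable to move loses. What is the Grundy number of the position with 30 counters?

1

G(0) = 0
G(1) = mex{} = 0
G(2) = mex{} = 0
G(3) = mex{} = 0
G(4) = mex{0} = 1
G(5) = mex{0} = 1
G(6) = mex{0,0} = 1
G(7) = mex{0,0,0} = 1
G(8) = mex{1,0,0} = 2
G(9) = mex{1,0,0,0} = 2
G(10) = mex{1,1,0,0} = 2
G(11) = mex{1,1,1,0} = 2
G(12) = mex{2,1,1,0} = 3
G(13) = mex{2,1,1,1} = 0
G(14) = mex{2,2,1,1} = 0
G(15) = mex{2,2,2,1} = 0
G(16) = mex{3,2,2,1} = 0
G(17) = mex{0,2,2,2} = 1
G(18) = mex{0,3,2,2} = 1
G(19) = mex{0,0,3,2} = 1
G(20) = mex{0,0,0,2} = 1
G(21) = mex{1,0,0,3} = 2
G(22) = mex{1,0,0,0} = 2
G(23) = mex{1,1,0,0} = 2
G(24) = mex{1,1,1,0} = 2
G(25) = mex{2,1,1,0} = 3
G(26) = mex{2,1,1,1} = 0
G(27) = mex{2,2,1,1} = 0
G(28) = mex{2,2,2,1} = 0
G(29) = mex{3,2,2,1} = 0
G(30) = mex{0,2,2,2} = 1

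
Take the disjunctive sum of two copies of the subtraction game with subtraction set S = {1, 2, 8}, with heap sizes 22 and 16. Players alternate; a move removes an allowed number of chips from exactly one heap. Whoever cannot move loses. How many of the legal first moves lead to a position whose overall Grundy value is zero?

0

All heaps use S = {1, 2, 8}:
n :  0  1  2  3  4  5  6  7  8  9 10 11 12 13 14 15 16 17 18 19 20 21 22
G :  0  1  2  0  1  2  0  1  2  0  1  2  0  1  2  0  1  2  0  1  2  0  1
Heap A: G(22) = 1.
Heap B: G(16) = 1.
Combined Grundy value = 1 ⊕ 1 = 0.
A winning move leaves total XOR = 0, i.e. changes one component's Grundy value g to g ⊕ X where X is the current total.
Heap A: target g' = 1⊕0 = 1, but every legal move changes the Grundy value (mex property), so 0 moves.
Heap B: target g' = 1⊕0 = 1, but every legal move changes the Grundy value (mex property), so 0 moves.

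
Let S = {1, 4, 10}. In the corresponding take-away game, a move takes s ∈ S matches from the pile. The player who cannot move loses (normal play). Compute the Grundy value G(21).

G(0) = 0
G(1) = mex{0} = 1
G(2) = mex{1} = 0
G(3) = mex{0} = 1
G(4) = mex{1,0} = 2
G(5) = mex{2,1} = 0
G(6) = mex{0,0} = 1
G(7) = mex{1,1} = 0
G(8) = mex{0,2} = 1
G(9) = mex{1,0} = 2
G(10) = mex{2,1,0} = 3
G(11) = mex{3,0,1} = 2
G(12) = mex{2,1,0} = 3
G(13) = mex{3,2,1} = 0
G(14) = mex{0,3,2} = 1
G(15) = mex{1,2,0} = 3
G(16) = mex{3,3,1} = 0
G(17) = mex{0,0,0} = 1
G(18) = mex{1,1,1} = 0
G(19) = mex{0,3,2} = 1
G(20) = mex{1,0,3} = 2
G(21) = mex{2,1,2} = 0

0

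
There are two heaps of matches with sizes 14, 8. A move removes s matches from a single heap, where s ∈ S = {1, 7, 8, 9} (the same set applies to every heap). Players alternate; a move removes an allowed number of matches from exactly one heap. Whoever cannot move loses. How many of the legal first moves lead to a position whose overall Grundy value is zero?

0

All heaps use S = {1, 7, 8, 9}:
n :  0  1  2  3  4  5  6  7  8  9 10 11 12 13 14
G :  0  1  0  1  0  1  0  1  2  3  2  3  2  3  2
Heap A: G(14) = 2.
Heap B: G(8) = 2.
Combined Grundy value = 2 ⊕ 2 = 0.
A winning move leaves total XOR = 0, i.e. changes one component's Grundy value g to g ⊕ X where X is the current total.
Heap A: target g' = 2⊕0 = 2, but every legal move changes the Grundy value (mex property), so 0 moves.
Heap B: target g' = 2⊕0 = 2, but every legal move changes the Grundy value (mex property), so 0 moves.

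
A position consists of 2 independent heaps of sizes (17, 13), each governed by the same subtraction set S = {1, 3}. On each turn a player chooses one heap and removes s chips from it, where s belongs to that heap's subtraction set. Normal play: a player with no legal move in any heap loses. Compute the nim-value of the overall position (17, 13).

0

All heaps use S = {1, 3}:
G(0) = 0
G(1) = mex{0} = 1
G(2) = mex{1} = 0
G(3) = mex{0,0} = 1
G(4) = mex{1,1} = 0
G(5) = mex{0,0} = 1
G(6) = mex{1,1} = 0
G(7) = mex{0,0} = 1
G(8) = mex{1,1} = 0
G(9) = mex{0,0} = 1
G(10) = mex{1,1} = 0
G(11) = mex{0,0} = 1
G(12) = mex{1,1} = 0
G(13) = mex{0,0} = 1
G(14) = mex{1,1} = 0
G(15) = mex{0,0} = 1
G(16) = mex{1,1} = 0
G(17) = mex{0,0} = 1
Heap A: G(17) = 1.
Heap B: G(13) = 1.
Combined Grundy value = 1 ⊕ 1 = 0.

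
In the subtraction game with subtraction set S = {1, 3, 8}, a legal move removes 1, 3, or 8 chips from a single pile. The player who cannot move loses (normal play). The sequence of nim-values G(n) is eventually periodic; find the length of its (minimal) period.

11

G(0) = 0
G(1) = mex{0} = 1
G(2) = mex{1} = 0
G(3) = mex{0,0} = 1
G(4) = mex{1,1} = 0
G(5) = mex{0,0} = 1
G(6) = mex{1,1} = 0
G(7) = mex{0,0} = 1
G(8) = mex{1,1,0} = 2
G(9) = mex{2,0,1} = 3
G(10) = mex{3,1,0} = 2
G(11) = mex{2,2,1} = 0
G(12) = mex{0,3,0} = 1
G(13) = mex{1,2,1} = 0
G(14) = mex{0,0,0} = 1
G(15) = mex{1,1,1} = 0
G(16) = mex{0,0,2} = 1
G(17) = mex{1,1,3} = 0
G(18) = mex{0,0,2} = 1
G(19) = mex{1,1,0} = 2
G(20) = mex{2,0,1} = 3
G(21) = mex{3,1,0} = 2
G(22) = mex{2,2,1} = 0
G(23) = mex{0,3,0} = 1
G(n+11) = G(n) holds for n = 0,…,7 (a full window of length max(S) = 8), so the sequence is purely periodic with period 11.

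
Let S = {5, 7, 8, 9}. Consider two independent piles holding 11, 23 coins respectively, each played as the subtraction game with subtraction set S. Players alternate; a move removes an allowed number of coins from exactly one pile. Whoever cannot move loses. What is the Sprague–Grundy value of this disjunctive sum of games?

All piles use S = {5, 7, 8, 9}:
G(0) = 0
G(1) = mex{} = 0
G(2) = mex{} = 0
G(3) = mex{} = 0
G(4) = mex{} = 0
G(5) = mex{0} = 1
G(6) = mex{0} = 1
G(7) = mex{0,0} = 1
G(8) = mex{0,0,0} = 1
G(9) = mex{0,0,0,0} = 1
G(10) = mex{1,0,0,0} = 2
G(11) = mex{1,0,0,0} = 2
G(12) = mex{1,1,0,0} = 2
G(13) = mex{1,1,1,0} = 2
G(14) = mex{1,1,1,1} = 0
G(15) = mex{2,1,1,1} = 0
G(16) = mex{2,1,1,1} = 0
G(17) = mex{2,2,1,1} = 0
G(18) = mex{2,2,2,1} = 0
G(19) = mex{0,2,2,2} = 1
G(20) = mex{0,2,2,2} = 1
G(21) = mex{0,0,2,2} = 1
G(22) = mex{0,0,0,2} = 1
G(23) = mex{0,0,0,0} = 1
Pile A: G(11) = 2.
Pile B: G(23) = 1.
Combined Grundy value = 2 ⊕ 1 = 3.

3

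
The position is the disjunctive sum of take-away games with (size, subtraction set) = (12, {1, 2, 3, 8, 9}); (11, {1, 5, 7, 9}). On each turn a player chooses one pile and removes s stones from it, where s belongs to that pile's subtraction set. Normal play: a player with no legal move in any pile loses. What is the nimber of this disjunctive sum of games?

3

Pile A, S = {1, 2, 3, 8, 9}:
n :  0  1  2  3  4  5  6  7  8  9 10 11 12
G :  0  1  2  3  0  1  2  3  4  5  0  1  2
G_A(12) = 2.
Pile B, S = {1, 5, 7, 9}:
n :  0  1  2  3  4  5  6  7  8  9 10 11
G :  0  1  0  1  0  1  0  1  0  1  0  1
G_B(11) = 1.
Combined Grundy value = 2 ⊕ 1 = 3.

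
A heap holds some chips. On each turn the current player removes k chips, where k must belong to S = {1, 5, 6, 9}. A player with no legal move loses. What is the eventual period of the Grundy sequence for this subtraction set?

G(0) = 0
G(1) = mex{0} = 1
G(2) = mex{1} = 0
G(3) = mex{0} = 1
G(4) = mex{1} = 0
G(5) = mex{0,0} = 1
G(6) = mex{1,1,0} = 2
G(7) = mex{2,0,1} = 3
G(8) = mex{3,1,0} = 2
G(9) = mex{2,0,1,0} = 3
G(10) = mex{3,1,0,1} = 2
G(11) = mex{2,2,1,0} = 3
G(12) = mex{3,3,2,1} = 0
G(13) = mex{0,2,3,0} = 1
G(14) = mex{1,3,2,1} = 0
G(15) = mex{0,2,3,2} = 1
G(16) = mex{1,3,2,3} = 0
G(17) = mex{0,0,3,2} = 1
G(18) = mex{1,1,0,3} = 2
G(19) = mex{2,0,1,2} = 3
G(20) = mex{3,1,0,3} = 2
G(21) = mex{2,0,1,0} = 3
G(22) = mex{3,1,0,1} = 2
G(23) = mex{2,2,1,0} = 3
G(24) = mex{3,3,2,1} = 0
G(25) = mex{0,2,3,0} = 1
G(n+12) = G(n) holds for n = 0,…,8 (a full window of length max(S) = 9), so the sequence is purely periodic with period 12.

12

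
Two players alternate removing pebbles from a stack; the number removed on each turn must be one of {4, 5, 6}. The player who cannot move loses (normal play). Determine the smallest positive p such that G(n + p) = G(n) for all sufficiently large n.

n :  0  1  2  3  4  5  6  7  8  9 10 11 12 13 14 15 16 17 18 19 20 21
G :  0  0  0  0  1  1  1  1  2  2  0  0  0  0  1  1  1  1  2  2  0  0
G(n+10) = G(n) holds for n = 0,…,5 (a full window of length max(S) = 6), so the sequence is purely periodic with period 10.

10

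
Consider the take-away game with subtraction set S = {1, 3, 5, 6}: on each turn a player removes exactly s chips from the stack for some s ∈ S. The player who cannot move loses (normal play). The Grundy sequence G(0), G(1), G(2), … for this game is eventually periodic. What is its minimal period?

n :  0  1  2  3  4  5  6  7  8  9 10 11 12 13 14 15 16 17 18 19 20 21 22 23
G :  0  1  0  1  0  1  2  3  2  3  2  0  1  0  1  0  1  2  3  2  3  2  0  1
G(n+11) = G(n) holds for n = 0,…,5 (a full window of length max(S) = 6), so the sequence is purely periodic with period 11.

11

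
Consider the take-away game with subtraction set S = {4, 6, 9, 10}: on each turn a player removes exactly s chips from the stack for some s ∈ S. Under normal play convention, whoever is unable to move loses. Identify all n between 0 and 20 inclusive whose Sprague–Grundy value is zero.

n :  0  1  2  3  4  5  6  7  8  9 10 11 12 13 14 15 16 17 18 19 20
G :  0  0  0  0  1  1  1  1  2  2  2  2  3  3  0  0  0  0  1  1  1
P-positions are exactly the n with G(n) = 0.

0, 1, 2, 3, 14, 15, 16, 17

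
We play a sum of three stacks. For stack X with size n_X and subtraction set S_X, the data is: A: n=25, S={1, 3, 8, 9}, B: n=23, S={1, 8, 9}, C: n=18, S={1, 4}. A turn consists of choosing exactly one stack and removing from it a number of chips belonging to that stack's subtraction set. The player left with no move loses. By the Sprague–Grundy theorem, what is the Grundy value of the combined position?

Stack A, S = {1, 3, 8, 9}:
n :  0  1  2  3  4  5  6  7  8  9 10 11 12 13 14 15 16 17 18 19 20 21 22 23 24 25
G :  0  1  0  1  0  1  0  1  2  3  2  3  2  3  2  3  0  1  0  1  0  1  0  1  2  3
G_A(25) = 3.
Stack B, S = {1, 8, 9}:
n :  0  1  2  3  4  5  6  7  8  9 10 11 12 13 14 15 16 17 18 19 20 21 22 23
G :  0  1  0  1  0  1  0  1  2  3  2  3  2  3  2  3  0  1  0  1  0  1  0  1
G_B(23) = 1.
Stack C, S = {1, 4}:
n :  0  1  2  3  4  5  6  7  8  9 10 11 12 13 14 15 16 17 18
G :  0  1  0  1  2  0  1  0  1  2  0  1  0  1  2  0  1  0  1
G_C(18) = 1.
Combined Grundy value = 3 ⊕ 1 ⊕ 1 = 3.

3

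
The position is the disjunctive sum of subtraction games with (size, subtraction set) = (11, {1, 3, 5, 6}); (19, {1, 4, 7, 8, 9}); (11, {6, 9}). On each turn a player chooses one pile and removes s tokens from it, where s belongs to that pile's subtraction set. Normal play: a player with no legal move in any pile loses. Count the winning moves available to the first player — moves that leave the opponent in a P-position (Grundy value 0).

Pile A, S = {1, 3, 5, 6}:
n :  0  1  2  3  4  5  6  7  8  9 10 11
G :  0  1  0  1  0  1  2  3  2  3  2  0
G_A(11) = 0.
Pile B, S = {1, 4, 7, 8, 9}:
G(0) = 0
G(1) = mex{0} = 1
G(2) = mex{1} = 0
G(3) = mex{0} = 1
G(4) = mex{1,0} = 2
G(5) = mex{2,1} = 0
G(6) = mex{0,0} = 1
G(7) = mex{1,1,0} = 2
G(8) = mex{2,2,1,0} = 3
G(9) = mex{3,0,0,1,0} = 2
G(10) = mex{2,1,1,0,1} = 3
G(11) = mex{3,2,2,1,0} = 4
G(12) = mex{4,3,0,2,1} = 5
G(13) = mex{5,2,1,0,2} = 3
G(14) = mex{3,3,2,1,0} = 4
G(15) = mex{4,4,3,2,1} = 0
G(16) = mex{0,5,2,3,2} = 1
G(17) = mex{1,3,3,2,3} = 0
G(18) = mex{0,4,4,3,2} = 1
G(19) = mex{1,0,5,4,3} = 2
G_B(19) = 2.
Pile C, S = {6, 9}:
G(0) = 0
G(1) = mex{} = 0
G(2) = mex{} = 0
G(3) = mex{} = 0
G(4) = mex{} = 0
G(5) = mex{} = 0
G(6) = mex{0} = 1
G(7) = mex{0} = 1
G(8) = mex{0} = 1
G(9) = mex{0,0} = 1
G(10) = mex{0,0} = 1
G(11) = mex{0,0} = 1
G_C(11) = 1.
Combined Grundy value = 0 ⊕ 2 ⊕ 1 = 3.
A winning move leaves total XOR = 0, i.e. changes one component's Grundy value g to g ⊕ X where X is the current total.
Pile A: need g' = 0⊕3 = 3. Options: 11−1→G=2, 11−3→G=2, 11−5→G=2, 11−6→G=1. Hits: 0.
Pile B: need g' = 2⊕3 = 1. Options: 19−1→G=1, 19−4→G=0, 19−7→G=5, 19−8→G=4, 19−9→G=3. Hits: 1.
Pile C: need g' = 1⊕3 = 2. Options: 11−6→G=0, 11−9→G=0. Hits: 0.

1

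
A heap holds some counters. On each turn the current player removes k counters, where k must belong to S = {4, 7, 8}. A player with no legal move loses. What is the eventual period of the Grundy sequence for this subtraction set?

12

G(0) = 0
G(1) = mex{} = 0
G(2) = mex{} = 0
G(3) = mex{} = 0
G(4) = mex{0} = 1
G(5) = mex{0} = 1
G(6) = mex{0} = 1
G(7) = mex{0,0} = 1
G(8) = mex{1,0,0} = 2
G(9) = mex{1,0,0} = 2
G(10) = mex{1,0,0} = 2
G(11) = mex{1,1,0} = 2
G(12) = mex{2,1,1} = 0
G(13) = mex{2,1,1} = 0
G(14) = mex{2,1,1} = 0
G(15) = mex{2,2,1} = 0
G(16) = mex{0,2,2} = 1
G(17) = mex{0,2,2} = 1
G(18) = mex{0,2,2} = 1
G(19) = mex{0,0,2} = 1
G(20) = mex{1,0,0} = 2
G(21) = mex{1,0,0} = 2
G(22) = mex{1,0,0} = 2
G(23) = mex{1,1,0} = 2
G(24) = mex{2,1,1} = 0
G(25) = mex{2,1,1} = 0
G(n+12) = G(n) holds for n = 0,…,7 (a full window of length max(S) = 8), so the sequence is purely periodic with period 12.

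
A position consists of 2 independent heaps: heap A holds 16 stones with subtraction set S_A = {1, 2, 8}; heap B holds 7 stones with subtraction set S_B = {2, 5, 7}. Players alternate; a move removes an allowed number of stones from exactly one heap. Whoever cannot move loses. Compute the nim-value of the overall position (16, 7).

Heap A, S = {1, 2, 8}:
G(0) = 0
G(1) = mex{0} = 1
G(2) = mex{1,0} = 2
G(3) = mex{2,1} = 0
G(4) = mex{0,2} = 1
G(5) = mex{1,0} = 2
G(6) = mex{2,1} = 0
G(7) = mex{0,2} = 1
G(8) = mex{1,0,0} = 2
G(9) = mex{2,1,1} = 0
G(10) = mex{0,2,2} = 1
G(11) = mex{1,0,0} = 2
G(12) = mex{2,1,1} = 0
G(13) = mex{0,2,2} = 1
G(14) = mex{1,0,0} = 2
G(15) = mex{2,1,1} = 0
G(16) = mex{0,2,2} = 1
G_A(16) = 1.
Heap B, S = {2, 5, 7}:
n : 0 1 2 3 4 5 6 7
G : 0 0 1 1 0 2 1 3
G_B(7) = 3.
Combined Grundy value = 1 ⊕ 3 = 2.

2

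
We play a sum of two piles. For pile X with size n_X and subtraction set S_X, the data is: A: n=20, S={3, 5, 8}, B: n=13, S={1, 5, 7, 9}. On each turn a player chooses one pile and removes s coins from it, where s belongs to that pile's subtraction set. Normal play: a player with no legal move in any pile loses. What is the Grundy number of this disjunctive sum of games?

2

Pile A, S = {3, 5, 8}:
n :  0  1  2  3  4  5  6  7  8  9 10 11 12 13 14 15 16 17 18 19 20
G :  0  0  0  1  1  1  2  2  2  3  3  0  0  0  1  1  1  2  2  2  3
G_A(20) = 3.
Pile B, S = {1, 5, 7, 9}:
G(0) = 0
G(1) = mex{0} = 1
G(2) = mex{1} = 0
G(3) = mex{0} = 1
G(4) = mex{1} = 0
G(5) = mex{0,0} = 1
G(6) = mex{1,1} = 0
G(7) = mex{0,0,0} = 1
G(8) = mex{1,1,1} = 0
G(9) = mex{0,0,0,0} = 1
G(10) = mex{1,1,1,1} = 0
G(11) = mex{0,0,0,0} = 1
G(12) = mex{1,1,1,1} = 0
G(13) = mex{0,0,0,0} = 1
G_B(13) = 1.
Combined Grundy value = 3 ⊕ 1 = 2.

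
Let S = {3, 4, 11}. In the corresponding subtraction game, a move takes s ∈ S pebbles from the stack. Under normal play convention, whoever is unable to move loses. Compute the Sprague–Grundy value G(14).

0

n :  0  1  2  3  4  5  6  7  8  9 10 11 12 13 14
G :  0  0  0  1  1  1  2  0  0  0  1  1  1  2  0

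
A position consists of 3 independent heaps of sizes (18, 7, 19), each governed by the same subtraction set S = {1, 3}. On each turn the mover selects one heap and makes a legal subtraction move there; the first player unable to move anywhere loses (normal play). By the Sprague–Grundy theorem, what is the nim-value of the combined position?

All heaps use S = {1, 3}:
G(0) = 0
G(1) = mex{0} = 1
G(2) = mex{1} = 0
G(3) = mex{0,0} = 1
G(4) = mex{1,1} = 0
G(5) = mex{0,0} = 1
G(6) = mex{1,1} = 0
G(7) = mex{0,0} = 1
G(8) = mex{1,1} = 0
G(9) = mex{0,0} = 1
G(10) = mex{1,1} = 0
G(11) = mex{0,0} = 1
G(12) = mex{1,1} = 0
G(13) = mex{0,0} = 1
G(14) = mex{1,1} = 0
G(15) = mex{0,0} = 1
G(16) = mex{1,1} = 0
G(17) = mex{0,0} = 1
G(18) = mex{1,1} = 0
G(19) = mex{0,0} = 1
Heap A: G(18) = 0.
Heap B: G(7) = 1.
Heap C: G(19) = 1.
Combined Grundy value = 0 ⊕ 1 ⊕ 1 = 0.

0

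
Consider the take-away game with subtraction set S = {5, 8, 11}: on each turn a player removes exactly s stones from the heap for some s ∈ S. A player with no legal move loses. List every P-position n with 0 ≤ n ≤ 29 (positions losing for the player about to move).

0, 1, 2, 3, 4, 16, 17, 18, 19, 20

G(0) = 0
G(1) = mex{} = 0
G(2) = mex{} = 0
G(3) = mex{} = 0
G(4) = mex{} = 0
G(5) = mex{0} = 1
G(6) = mex{0} = 1
G(7) = mex{0} = 1
G(8) = mex{0,0} = 1
G(9) = mex{0,0} = 1
G(10) = mex{1,0} = 2
G(11) = mex{1,0,0} = 2
G(12) = mex{1,0,0} = 2
G(13) = mex{1,1,0} = 2
G(14) = mex{1,1,0} = 2
G(15) = mex{2,1,0} = 3
G(16) = mex{2,1,1} = 0
G(17) = mex{2,1,1} = 0
G(18) = mex{2,2,1} = 0
G(19) = mex{2,2,1} = 0
G(20) = mex{3,2,1} = 0
G(21) = mex{0,2,2} = 1
G(22) = mex{0,2,2} = 1
G(23) = mex{0,3,2} = 1
G(24) = mex{0,0,2} = 1
G(25) = mex{0,0,2} = 1
G(26) = mex{1,0,3} = 2
G(27) = mex{1,0,0} = 2
G(28) = mex{1,0,0} = 2
G(29) = mex{1,1,0} = 2
P-positions are exactly the n with G(n) = 0.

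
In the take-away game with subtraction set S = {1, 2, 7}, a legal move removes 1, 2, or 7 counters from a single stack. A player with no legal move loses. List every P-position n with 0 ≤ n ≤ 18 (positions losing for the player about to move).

n :  0  1  2  3  4  5  6  7  8  9 10 11 12 13 14 15 16 17 18
G :  0  1  2  0  1  2  0  1  2  0  1  2  0  1  2  0  1  2  0
P-positions are exactly the n with G(n) = 0.

0, 3, 6, 9, 12, 15, 18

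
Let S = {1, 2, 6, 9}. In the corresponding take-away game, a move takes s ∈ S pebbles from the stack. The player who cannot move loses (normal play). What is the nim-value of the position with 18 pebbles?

1

G(0) = 0
G(1) = mex{0} = 1
G(2) = mex{1,0} = 2
G(3) = mex{2,1} = 0
G(4) = mex{0,2} = 1
G(5) = mex{1,0} = 2
G(6) = mex{2,1,0} = 3
G(7) = mex{3,2,1} = 0
G(8) = mex{0,3,2} = 1
G(9) = mex{1,0,0,0} = 2
G(10) = mex{2,1,1,1} = 0
G(11) = mex{0,2,2,2} = 1
G(12) = mex{1,0,3,0} = 2
G(13) = mex{2,1,0,1} = 3
G(14) = mex{3,2,1,2} = 0
G(15) = mex{0,3,2,3} = 1
G(16) = mex{1,0,0,0} = 2
G(17) = mex{2,1,1,1} = 0
G(18) = mex{0,2,2,2} = 1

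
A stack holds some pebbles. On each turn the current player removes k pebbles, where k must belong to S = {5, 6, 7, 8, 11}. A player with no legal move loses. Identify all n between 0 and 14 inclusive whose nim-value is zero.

0, 1, 2, 3, 4

G(0) = 0
G(1) = mex{} = 0
G(2) = mex{} = 0
G(3) = mex{} = 0
G(4) = mex{} = 0
G(5) = mex{0} = 1
G(6) = mex{0,0} = 1
G(7) = mex{0,0,0} = 1
G(8) = mex{0,0,0,0} = 1
G(9) = mex{0,0,0,0} = 1
G(10) = mex{1,0,0,0} = 2
G(11) = mex{1,1,0,0,0} = 2
G(12) = mex{1,1,1,0,0} = 2
G(13) = mex{1,1,1,1,0} = 2
G(14) = mex{1,1,1,1,0} = 2
P-positions are exactly the n with G(n) = 0.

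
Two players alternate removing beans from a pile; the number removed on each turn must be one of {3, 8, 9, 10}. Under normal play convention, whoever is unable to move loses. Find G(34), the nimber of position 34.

G(0) = 0
G(1) = mex{} = 0
G(2) = mex{} = 0
G(3) = mex{0} = 1
G(4) = mex{0} = 1
G(5) = mex{0} = 1
G(6) = mex{1} = 0
G(7) = mex{1} = 0
G(8) = mex{1,0} = 2
G(9) = mex{0,0,0} = 1
G(10) = mex{0,0,0,0} = 1
G(11) = mex{2,1,0,0} = 3
G(12) = mex{1,1,1,0} = 2
G(13) = mex{1,1,1,1} = 0
G(14) = mex{3,0,1,1} = 2
G(15) = mex{2,0,0,1} = 3
G(16) = mex{0,2,0,0} = 1
G(17) = mex{2,1,2,0} = 3
G(18) = mex{3,1,1,2} = 0
G(19) = mex{1,3,1,1} = 0
G(20) = mex{3,2,3,1} = 0
G(21) = mex{0,0,2,3} = 1
G(22) = mex{0,2,0,2} = 1
G(23) = mex{0,3,2,0} = 1
G(24) = mex{1,1,3,2} = 0
G(25) = mex{1,3,1,3} = 0
G(26) = mex{1,0,3,1} = 2
G(27) = mex{0,0,0,3} = 1
G(28) = mex{0,0,0,0} = 1
G(29) = mex{2,1,0,0} = 3
G(30) = mex{1,1,1,0} = 2
G(31) = mex{1,1,1,1} = 0
G(32) = mex{3,0,1,1} = 2
G(33) = mex{2,0,0,1} = 3
G(34) = mex{0,2,0,0} = 1

1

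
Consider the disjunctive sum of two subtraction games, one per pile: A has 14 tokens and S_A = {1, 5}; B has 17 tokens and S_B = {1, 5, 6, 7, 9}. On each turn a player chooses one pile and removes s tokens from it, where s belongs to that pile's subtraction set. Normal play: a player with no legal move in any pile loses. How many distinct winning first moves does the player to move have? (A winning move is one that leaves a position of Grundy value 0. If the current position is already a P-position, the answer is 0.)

4

Pile A, S = {1, 5}:
G(0) = 0
G(1) = mex{0} = 1
G(2) = mex{1} = 0
G(3) = mex{0} = 1
G(4) = mex{1} = 0
G(5) = mex{0,0} = 1
G(6) = mex{1,1} = 0
G(7) = mex{0,0} = 1
G(8) = mex{1,1} = 0
G(9) = mex{0,0} = 1
G(10) = mex{1,1} = 0
G(11) = mex{0,0} = 1
G(12) = mex{1,1} = 0
G(13) = mex{0,0} = 1
G(14) = mex{1,1} = 0
G_A(14) = 0.
Pile B, S = {1, 5, 6, 7, 9}:
n :  0  1  2  3  4  5  6  7  8  9 10 11 12 13 14 15 16 17
G :  0  1  0  1  0  1  2  3  2  3  2  3  0  1  0  1  0  1
G_B(17) = 1.
Combined Grundy value = 0 ⊕ 1 = 1.
A winning move leaves total XOR = 0, i.e. changes one component's Grundy value g to g ⊕ X where X is the current total.
Pile A: need g' = 0⊕1 = 1. Options: 14−1→G=1, 14−5→G=1. Hits: 2.
Pile B: need g' = 1⊕1 = 0. Options: 17−1→G=0, 17−5→G=0, 17−6→G=3, 17−7→G=2, 17−9→G=2. Hits: 2.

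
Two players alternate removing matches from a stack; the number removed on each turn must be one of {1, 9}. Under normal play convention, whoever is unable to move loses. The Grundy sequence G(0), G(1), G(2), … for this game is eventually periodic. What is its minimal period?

G(0) = 0
G(1) = mex{0} = 1
G(2) = mex{1} = 0
G(3) = mex{0} = 1
G(4) = mex{1} = 0
G(5) = mex{0} = 1
G(6) = mex{1} = 0
G(7) = mex{0} = 1
G(8) = mex{1} = 0
G(9) = mex{0,0} = 1
G(10) = mex{1,1} = 0
G(11) = mex{0,0} = 1
G(12) = mex{1,1} = 0
G(13) = mex{0,0} = 1
G(14) = mex{1,1} = 0
G(n+2) = G(n) holds for n = 0,…,8 (a full window of length max(S) = 9), so the sequence is purely periodic with period 2.

2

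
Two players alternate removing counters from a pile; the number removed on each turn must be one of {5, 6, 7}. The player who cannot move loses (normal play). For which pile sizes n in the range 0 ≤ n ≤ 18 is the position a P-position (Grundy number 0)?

0, 1, 2, 3, 4, 12, 13, 14, 15, 16

G(0) = 0
G(1) = mex{} = 0
G(2) = mex{} = 0
G(3) = mex{} = 0
G(4) = mex{} = 0
G(5) = mex{0} = 1
G(6) = mex{0,0} = 1
G(7) = mex{0,0,0} = 1
G(8) = mex{0,0,0} = 1
G(9) = mex{0,0,0} = 1
G(10) = mex{1,0,0} = 2
G(11) = mex{1,1,0} = 2
G(12) = mex{1,1,1} = 0
G(13) = mex{1,1,1} = 0
G(14) = mex{1,1,1} = 0
G(15) = mex{2,1,1} = 0
G(16) = mex{2,2,1} = 0
G(17) = mex{0,2,2} = 1
G(18) = mex{0,0,2} = 1
P-positions are exactly the n with G(n) = 0.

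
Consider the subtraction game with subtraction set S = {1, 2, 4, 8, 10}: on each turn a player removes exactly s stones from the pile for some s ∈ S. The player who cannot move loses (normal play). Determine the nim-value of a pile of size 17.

n :  0  1  2  3  4  5  6  7  8  9 10 11 12 13 14 15 16 17
G :  0  1  2  0  1  2  0  1  2  0  1  2  0  1  2  0  1  2

2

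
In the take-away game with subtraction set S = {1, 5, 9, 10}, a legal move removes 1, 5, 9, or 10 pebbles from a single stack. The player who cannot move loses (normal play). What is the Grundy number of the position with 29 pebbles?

n :  0  1  2  3  4  5  6  7  8  9 10 11 12 13 14 15 16 17 18 19 20 21 22 23 24 25 26 27 28 29
G :  0  1  0  1  0  1  0  1  0  1  2  3  2  3  2  3  2  3  2  0  1  0  1  0  1  0  1  0  1  2

2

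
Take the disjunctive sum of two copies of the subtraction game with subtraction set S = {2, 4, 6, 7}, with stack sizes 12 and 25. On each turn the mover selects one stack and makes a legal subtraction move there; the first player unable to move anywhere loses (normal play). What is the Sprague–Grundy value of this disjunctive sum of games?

All stacks use S = {2, 4, 6, 7}:
n :  0  1  2  3  4  5  6  7  8  9 10 11 12 13 14 15 16 17 18 19 20 21 22 23 24 25
G :  0  0  1  1  2  2  3  3  4  0  0  1  1  2  2  3  3  4  0  0  1  1  2  2  3  3
Stack A: G(12) = 1.
Stack B: G(25) = 3.
Combined Grundy value = 1 ⊕ 3 = 2.

2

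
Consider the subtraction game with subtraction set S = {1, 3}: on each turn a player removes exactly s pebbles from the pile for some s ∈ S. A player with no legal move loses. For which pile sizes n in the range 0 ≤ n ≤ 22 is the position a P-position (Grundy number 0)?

0, 2, 4, 6, 8, 10, 12, 14, 16, 18, 20, 22

n :  0  1  2  3  4  5  6  7  8  9 10 11 12 13 14 15 16 17 18 19 20 21 22
G :  0  1  0  1  0  1  0  1  0  1  0  1  0  1  0  1  0  1  0  1  0  1  0
P-positions are exactly the n with G(n) = 0.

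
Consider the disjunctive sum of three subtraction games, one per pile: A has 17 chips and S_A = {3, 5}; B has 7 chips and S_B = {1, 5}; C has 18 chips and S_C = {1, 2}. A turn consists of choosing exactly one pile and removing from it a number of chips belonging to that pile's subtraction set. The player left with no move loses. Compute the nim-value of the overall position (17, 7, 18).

Pile A, S = {3, 5}:
G(0) = 0
G(1) = mex{} = 0
G(2) = mex{} = 0
G(3) = mex{0} = 1
G(4) = mex{0} = 1
G(5) = mex{0,0} = 1
G(6) = mex{1,0} = 2
G(7) = mex{1,0} = 2
G(8) = mex{1,1} = 0
G(9) = mex{2,1} = 0
G(10) = mex{2,1} = 0
G(11) = mex{0,2} = 1
G(12) = mex{0,2} = 1
G(13) = mex{0,0} = 1
G(14) = mex{1,0} = 2
G(15) = mex{1,0} = 2
G(16) = mex{1,1} = 0
G(17) = mex{2,1} = 0
G_A(17) = 0.
Pile B, S = {1, 5}:
G(0) = 0
G(1) = mex{0} = 1
G(2) = mex{1} = 0
G(3) = mex{0} = 1
G(4) = mex{1} = 0
G(5) = mex{0,0} = 1
G(6) = mex{1,1} = 0
G(7) = mex{0,0} = 1
G_B(7) = 1.
Pile C, S = {1, 2}:
G(0) = 0
G(1) = mex{0} = 1
G(2) = mex{1,0} = 2
G(3) = mex{2,1} = 0
G(4) = mex{0,2} = 1
G(5) = mex{1,0} = 2
G(6) = mex{2,1} = 0
G(7) = mex{0,2} = 1
G(8) = mex{1,0} = 2
G(9) = mex{2,1} = 0
G(10) = mex{0,2} = 1
G(11) = mex{1,0} = 2
G(12) = mex{2,1} = 0
G(13) = mex{0,2} = 1
G(14) = mex{1,0} = 2
G(15) = mex{2,1} = 0
G(16) = mex{0,2} = 1
G(17) = mex{1,0} = 2
G(18) = mex{2,1} = 0
G_C(18) = 0.
Combined Grundy value = 0 ⊕ 1 ⊕ 0 = 1.

1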